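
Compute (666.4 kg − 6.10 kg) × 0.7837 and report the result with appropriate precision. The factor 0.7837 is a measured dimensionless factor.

517.5 kg

666.4 kg − 6.10 kg = 660.30 kg; the difference is limited to 1 decimal place (4 s.f.).
Carrying full precision, 660.30 × 0.7837 = 517.47711 kg; 0.7837 has 4 s.f., so the result keeps min(4, 4) = 4 s.f.
Rounded to 4 significant figures: 517.5 kg.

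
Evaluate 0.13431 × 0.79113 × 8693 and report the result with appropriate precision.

0.13431 × 0.79113 × 8693 = 923.689234918…
Multiplication/division keeps the fewest significant figures: 0.13431 → 5 s.f., 0.79113 → 5 s.f., 8693 → 4 s.f.; limit is 4.
Rounded to 4 significant figures: 923.7.

923.7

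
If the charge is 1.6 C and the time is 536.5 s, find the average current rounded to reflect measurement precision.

average current = 1.6 C ÷ 536.5 s = 0.00298229263747… A.
1.6 has 2 significant figures; 536.5 has 4.
Division/multiplication keeps the fewest: 2 significant figures.
Rounded: 0.0030 A.

0.0030 A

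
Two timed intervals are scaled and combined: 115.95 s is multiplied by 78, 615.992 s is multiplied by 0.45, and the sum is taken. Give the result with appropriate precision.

115.95 × 78 = 9044.1 → 9.0 × 10^3 s (2 s.f., last digit at the 10^2 place).
615.992 × 0.45 = 277.1964 → 2.8 × 10^2 s (2 s.f., last digit at the 10^1 place).
Sum: 9321.2964 s; keep the coarser place, 10^2.
Result: 9.3 × 10^3 s.

9.3 × 10^3 s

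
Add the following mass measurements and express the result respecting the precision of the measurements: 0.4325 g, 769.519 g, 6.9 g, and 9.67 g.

786.5 g

0.4325 g + 769.519 g + 6.9 g + 9.67 g = 786.5215 g.
Addition/subtraction keeps the fewest decimal places: 0.4325 → 4 decimal places, 769.519 → 3 decimal places, 6.9 → 1 decimal place, 9.67 → 2 decimal places; limit is 1.
Rounded to 1 decimal place: 786.5 g.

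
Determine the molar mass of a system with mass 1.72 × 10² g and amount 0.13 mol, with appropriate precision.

molar mass = 1.72 × 10² g ÷ 0.13 mol = 1323.07692308… g/mol.
1.72 × 10² has 3 significant figures; 0.13 has 2.
Division/multiplication keeps the fewest: 2 significant figures.
Rounded: 1.3 × 10³ g/mol.

1.3 × 10³ g/mol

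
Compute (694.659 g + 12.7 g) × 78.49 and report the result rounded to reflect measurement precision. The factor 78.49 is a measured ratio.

5.552 × 10^4 g

694.659 g + 12.7 g = 707.359 g; the sum is limited to 1 decimal place (4 s.f.).
Carrying full precision, 707.359 × 78.49 = 55520.60791 g; 78.49 has 4 s.f., so the result keeps min(4, 4) = 4 s.f.
Rounded to 4 significant figures: 5.552 × 10^4 g.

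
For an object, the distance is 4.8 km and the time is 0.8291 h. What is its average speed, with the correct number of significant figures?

5.8 km/h

average speed = 4.8 km ÷ 0.8291 h = 5.78941020384… km/h.
4.8 has 2 significant figures; 0.8291 has 4.
Division/multiplication keeps the fewest: 2 significant figures.
Rounded: 5.8 km/h.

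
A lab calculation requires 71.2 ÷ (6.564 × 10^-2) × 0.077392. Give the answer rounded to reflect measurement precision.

83.9

71.2 ÷ (6.564 × 10^-2) × 0.077392 = 83.9474466789…
Multiplication/division keeps the fewest significant figures: 71.2 → 3 s.f., 6.564 × 10^-2 → 4 s.f., 0.077392 → 5 s.f.; limit is 3.
Rounded to 3 significant figures: 83.9.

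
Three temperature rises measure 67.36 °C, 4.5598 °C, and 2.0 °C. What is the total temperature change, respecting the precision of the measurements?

73.9 °C

67.36 °C + 4.5598 °C + 2.0 °C = 73.9198 °C.
Addition/subtraction keeps the fewest decimal places: 67.36 → 2 decimal places, 4.5598 → 4 decimal places, 2.0 → 1 decimal place; limit is 1.
Rounded to 1 decimal place: 73.9 °C.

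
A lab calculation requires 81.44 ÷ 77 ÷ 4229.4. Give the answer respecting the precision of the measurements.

2.5 × 10^-4

81.44 ÷ 77 ÷ 4229.4 = 0.000250073849166…
Multiplication/division keeps the fewest significant figures: 81.44 → 4 s.f., 77 → 2 s.f., 4229.4 → 5 s.f.; limit is 2.
Rounded to 2 significant figures: 2.5 × 10^-4.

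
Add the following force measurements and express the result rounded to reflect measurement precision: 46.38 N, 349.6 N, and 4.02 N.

4.000 × 10^2 N

46.38 N + 349.6 N + 4.02 N = 400.00 N.
Addition/subtraction keeps the fewest decimal places: 46.38 → 2 decimal places, 349.6 → 1 decimal place, 4.02 → 2 decimal places; limit is 1.
Rounded to 1 decimal place: 4.000 × 10^2 N.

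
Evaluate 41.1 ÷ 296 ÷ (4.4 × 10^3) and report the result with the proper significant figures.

41.1 ÷ 296 ÷ (4.4 × 10^3) = 0.0000315571253071…
Multiplication/division keeps the fewest significant figures: 41.1 → 3 s.f., 296 → 3 s.f., 4.4 × 10^3 → 2 s.f.; limit is 2.
Rounded to 2 significant figures: 3.2 × 10^-5.

3.2 × 10^-5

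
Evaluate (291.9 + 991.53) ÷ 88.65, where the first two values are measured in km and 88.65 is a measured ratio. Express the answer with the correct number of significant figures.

291.9 km + 991.53 km = 1283.43 km; the sum is limited to 1 decimal place (5 s.f.).
Carrying full precision, 1283.43 ÷ 88.65 = 14.4774957699… km; 88.65 has 4 s.f., so the result keeps min(5, 4) = 4 s.f.
Rounded to 4 significant figures: 14.48 km.

14.48 km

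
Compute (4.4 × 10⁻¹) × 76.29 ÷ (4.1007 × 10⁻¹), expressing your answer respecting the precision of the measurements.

82

(4.4 × 10⁻¹) × 76.29 ÷ (4.1007 × 10⁻¹) = 81.8582193284…
Multiplication/division keeps the fewest significant figures: 4.4 × 10⁻¹ → 2 s.f., 76.29 → 4 s.f., 4.1007 × 10⁻¹ → 5 s.f.; limit is 2.
Rounded to 2 significant figures: 82.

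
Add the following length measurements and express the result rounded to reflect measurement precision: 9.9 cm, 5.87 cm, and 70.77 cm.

9.9 cm + 5.87 cm + 70.77 cm = 86.54 cm.
Addition/subtraction keeps the fewest decimal places: 9.9 → 1 decimal place, 5.87 → 2 decimal places, 70.77 → 2 decimal places; limit is 1.
Rounded to 1 decimal place: 86.5 cm.

86.5 cm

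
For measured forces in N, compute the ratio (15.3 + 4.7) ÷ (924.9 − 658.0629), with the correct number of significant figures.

15.3 + 4.7 = 20.0, limited to 1 d.p. → 3 s.f.; 924.9 − 658.0629 = 266.8371, limited to 1 d.p. → 4 s.f.
Carrying full precision, 20.0 ÷ 266.8371 = 0.0749520962415…; keep min(3, 4) = 3 s.f.
Rounded to 3 significant figures: 7.50 × 10⁻².

7.50 × 10⁻²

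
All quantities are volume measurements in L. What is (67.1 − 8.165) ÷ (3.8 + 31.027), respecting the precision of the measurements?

67.1 − 8.165 = 58.935, limited to 1 d.p. → 3 s.f.; 3.8 + 31.027 = 34.827, limited to 1 d.p. → 3 s.f.
Carrying full precision, 58.935 ÷ 34.827 = 1.69222155224…; keep min(3, 3) = 3 s.f.
Rounded to 3 significant figures: 1.69.

1.69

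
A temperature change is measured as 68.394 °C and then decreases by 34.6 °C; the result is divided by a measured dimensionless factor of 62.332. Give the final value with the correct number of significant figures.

68.394 °C − 34.6 °C = 33.794 °C; the difference is limited to 1 decimal place (3 s.f.).
Carrying full precision, 33.794 ÷ 62.332 = 0.542161329654… °C; 62.332 has 5 s.f., so the result keeps min(3, 5) = 3 s.f.
Rounded to 3 significant figures: 0.542 °C.

0.542 °C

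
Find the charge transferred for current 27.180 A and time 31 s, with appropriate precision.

8.4 × 10² C

charge transferred = 27.180 A × 31 s = 842.58 C.
27.180 has 5 significant figures; 31 has 2.
Division/multiplication keeps the fewest: 2 significant figures.
Rounded: 8.4 × 10² C.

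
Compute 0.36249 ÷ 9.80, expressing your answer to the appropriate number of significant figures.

0.0370

0.36249 ÷ 9.80 = 0.0369887755102…
Multiplication/division keeps the fewest significant figures: 0.36249 → 5 s.f., 9.80 → 3 s.f.; limit is 3.
Rounded to 3 significant figures: 0.0370.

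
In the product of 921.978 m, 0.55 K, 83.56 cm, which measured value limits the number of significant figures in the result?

921.978 m → 6 s.f.; 0.55 K → 2 s.f.; 83.56 cm → 4 s.f.
The fewest is 2 significant figures, from 0.55 K.

0.55 K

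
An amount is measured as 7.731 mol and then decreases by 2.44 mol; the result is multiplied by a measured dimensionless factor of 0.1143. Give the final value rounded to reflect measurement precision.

7.731 mol − 2.44 mol = 5.291 mol; the difference is limited to 2 decimal places (3 s.f.).
Carrying full precision, 5.291 × 0.1143 = 0.6047613 mol; 0.1143 has 4 s.f., so the result keeps min(3, 4) = 3 s.f.
Rounded to 3 significant figures: 0.605 mol.

0.605 mol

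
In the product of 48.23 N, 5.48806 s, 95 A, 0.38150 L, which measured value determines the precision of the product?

95 A

48.23 N → 4 s.f.; 5.48806 s → 6 s.f.; 95 A → 2 s.f.; 0.38150 L → 5 s.f.
The fewest is 2 significant figures, from 95 A.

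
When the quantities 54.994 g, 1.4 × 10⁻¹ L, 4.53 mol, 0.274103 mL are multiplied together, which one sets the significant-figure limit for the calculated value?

54.994 g → 5 s.f.; 1.4 × 10⁻¹ L → 2 s.f.; 4.53 mol → 3 s.f.; 0.274103 mL → 6 s.f.
The fewest is 2 significant figures, from 1.4 × 10⁻¹ L.

1.4 × 10⁻¹ L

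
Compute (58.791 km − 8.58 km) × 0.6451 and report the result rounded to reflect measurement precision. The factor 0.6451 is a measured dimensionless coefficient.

32.39 km

58.791 km − 8.58 km = 50.211 km; the difference is limited to 2 decimal places (4 s.f.).
Carrying full precision, 50.211 × 0.6451 = 32.3911161 km; 0.6451 has 4 s.f., so the result keeps min(4, 4) = 4 s.f.
Rounded to 4 significant figures: 32.39 km.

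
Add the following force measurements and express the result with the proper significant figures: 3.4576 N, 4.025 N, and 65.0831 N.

72.566 N

3.4576 N + 4.025 N + 65.0831 N = 72.5657 N.
Addition/subtraction keeps the fewest decimal places: 3.4576 → 4 decimal places, 4.025 → 3 decimal places, 65.0831 → 4 decimal places; limit is 3.
Rounded to 3 decimal places: 72.566 N.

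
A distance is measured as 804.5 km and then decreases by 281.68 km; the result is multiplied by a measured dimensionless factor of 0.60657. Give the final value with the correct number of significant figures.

3.171 × 10² km

804.5 km − 281.68 km = 522.82 km; the difference is limited to 1 decimal place (4 s.f.).
Carrying full precision, 522.82 × 0.60657 = 317.1269274 km; 0.60657 has 5 s.f., so the result keeps min(4, 5) = 4 s.f.
Rounded to 4 significant figures: 3.171 × 10² km.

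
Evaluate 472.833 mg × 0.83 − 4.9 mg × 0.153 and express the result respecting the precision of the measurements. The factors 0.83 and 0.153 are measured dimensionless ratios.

472.833 × 0.83 = 392.45139 → 3.9 × 10^2 mg (2 s.f., last digit at the 10^1 place).
4.9 × 0.153 = 0.7497 → 0.75 mg (2 s.f., last digit at the 10^-2 place).
Difference: 391.70169 mg; keep the coarser place, 10^1.
Result: 3.9 × 10^2 mg.

3.9 × 10^2 mg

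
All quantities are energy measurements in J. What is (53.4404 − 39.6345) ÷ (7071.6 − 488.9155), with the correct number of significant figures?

0.0020973

53.4404 − 39.6345 = 13.8059, limited to 4 d.p. → 6 s.f.; 7071.6 − 488.9155 = 6582.6845, limited to 1 d.p. → 5 s.f.
Carrying full precision, 13.8059 ÷ 6582.6845 = 0.00209730543823…; keep min(6, 5) = 5 s.f.
Rounded to 5 significant figures: 0.0020973.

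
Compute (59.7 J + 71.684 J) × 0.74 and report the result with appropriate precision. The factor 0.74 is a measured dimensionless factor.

97 J

59.7 J + 71.684 J = 131.384 J; the sum is limited to 1 decimal place (4 s.f.).
Carrying full precision, 131.384 × 0.74 = 97.22416 J; 0.74 has 2 s.f., so the result keeps min(4, 2) = 2 s.f.
Rounded to 2 significant figures: 97 J.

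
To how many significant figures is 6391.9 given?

6391.9: every digit is nonzero and significant.

5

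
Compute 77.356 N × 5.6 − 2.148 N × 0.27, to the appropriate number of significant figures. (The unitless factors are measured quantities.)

77.356 × 5.6 = 433.1936 → 4.3 × 10² N (2 s.f., last digit at the 10^1 place).
2.148 × 0.27 = 0.57996 → 0.58 N (2 s.f., last digit at the 10^-2 place).
Difference: 432.61364 N; keep the coarser place, 10^1.
Result: 4.3 × 10² N.

4.3 × 10² N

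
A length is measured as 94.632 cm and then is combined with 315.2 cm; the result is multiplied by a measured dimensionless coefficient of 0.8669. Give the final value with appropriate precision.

355.3 cm

94.632 cm + 315.2 cm = 409.832 cm; the sum is limited to 1 decimal place (4 s.f.).
Carrying full precision, 409.832 × 0.8669 = 355.2833608 cm; 0.8669 has 4 s.f., so the result keeps min(4, 4) = 4 s.f.
Rounded to 4 significant figures: 355.3 cm.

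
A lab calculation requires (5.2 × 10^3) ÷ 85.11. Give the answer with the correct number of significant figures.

61

(5.2 × 10^3) ÷ 85.11 = 61.0974033604…
Multiplication/division keeps the fewest significant figures: 5.2 × 10^3 → 2 s.f., 85.11 → 4 s.f.; limit is 2.
Rounded to 2 significant figures: 61.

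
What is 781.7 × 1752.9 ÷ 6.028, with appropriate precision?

2.273 × 10^5

781.7 × 1752.9 ÷ 6.028 = 227312.861646…
Multiplication/division keeps the fewest significant figures: 781.7 → 4 s.f., 1752.9 → 5 s.f., 6.028 → 4 s.f.; limit is 4.
Rounded to 4 significant figures: 2.273 × 10^5.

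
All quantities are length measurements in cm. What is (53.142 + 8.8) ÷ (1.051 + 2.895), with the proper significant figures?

53.142 + 8.8 = 61.942, limited to 1 d.p. → 3 s.f.; 1.051 + 2.895 = 3.946, limited to 3 d.p. → 4 s.f.
Carrying full precision, 61.942 ÷ 3.946 = 15.6974151039…; keep min(3, 4) = 3 s.f.
Rounded to 3 significant figures: 15.7.

15.7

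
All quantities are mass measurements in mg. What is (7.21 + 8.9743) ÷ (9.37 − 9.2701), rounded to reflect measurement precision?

7.21 + 8.9743 = 16.1843, limited to 2 d.p. → 4 s.f.; 9.37 − 9.2701 = 0.0999, limited to 2 d.p. → 2 s.f.
Carrying full precision, 16.1843 ÷ 0.0999 = 162.005005005…; keep min(4, 2) = 2 s.f.
Rounded to 2 significant figures: 1.6 × 10^2.

1.6 × 10^2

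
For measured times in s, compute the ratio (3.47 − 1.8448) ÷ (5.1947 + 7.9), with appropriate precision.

0.124

3.47 − 1.8448 = 1.6252, limited to 2 d.p. → 3 s.f.; 5.1947 + 7.9 = 13.0947, limited to 1 d.p. → 3 s.f.
Carrying full precision, 1.6252 ÷ 13.0947 = 0.124111281664…; keep min(3, 3) = 3 s.f.
Rounded to 3 significant figures: 0.124.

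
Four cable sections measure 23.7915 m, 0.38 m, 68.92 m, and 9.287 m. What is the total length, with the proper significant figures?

23.7915 m + 0.38 m + 68.92 m + 9.287 m = 102.3785 m.
Addition/subtraction keeps the fewest decimal places: 23.7915 → 4 decimal places, 0.38 → 2 decimal places, 68.92 → 2 decimal places, 9.287 → 3 decimal places; limit is 2.
Rounded to 2 decimal places: 102.38 m.

102.38 m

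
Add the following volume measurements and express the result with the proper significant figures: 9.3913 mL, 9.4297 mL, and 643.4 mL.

9.3913 mL + 9.4297 mL + 643.4 mL = 662.2210 mL.
Addition/subtraction keeps the fewest decimal places: 9.3913 → 4 decimal places, 9.4297 → 4 decimal places, 643.4 → 1 decimal place; limit is 1.
Rounded to 1 decimal place: 662.2 mL.

662.2 mL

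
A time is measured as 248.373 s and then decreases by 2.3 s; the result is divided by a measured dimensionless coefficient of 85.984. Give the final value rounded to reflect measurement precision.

248.373 s − 2.3 s = 246.073 s; the difference is limited to 1 decimal place (4 s.f.).
Carrying full precision, 246.073 ÷ 85.984 = 2.86184639003… s; 85.984 has 5 s.f., so the result keeps min(4, 5) = 4 s.f.
Rounded to 4 significant figures: 2.862 s.

2.862 s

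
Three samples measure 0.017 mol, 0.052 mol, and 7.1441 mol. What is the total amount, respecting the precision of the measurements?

7.213 mol

0.017 mol + 0.052 mol + 7.1441 mol = 7.2131 mol.
Addition/subtraction keeps the fewest decimal places: 0.017 → 3 decimal places, 0.052 → 3 decimal places, 7.1441 → 4 decimal places; limit is 3.
Rounded to 3 decimal places: 7.213 mol.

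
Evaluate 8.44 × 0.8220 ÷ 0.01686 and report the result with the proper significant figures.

411

8.44 × 0.8220 ÷ 0.01686 = 411.487544484…
Multiplication/division keeps the fewest significant figures: 8.44 → 3 s.f., 0.8220 → 4 s.f., 0.01686 → 4 s.f.; limit is 3.
Rounded to 3 significant figures: 411.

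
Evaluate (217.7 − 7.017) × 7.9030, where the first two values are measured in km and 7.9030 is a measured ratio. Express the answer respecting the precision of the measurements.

1665 km

217.7 km − 7.017 km = 210.683 km; the difference is limited to 1 decimal place (4 s.f.).
Carrying full precision, 210.683 × 7.9030 = 1665.027749 km; 7.9030 has 5 s.f., so the result keeps min(4, 5) = 4 s.f.
Rounded to 4 significant figures: 1665 km.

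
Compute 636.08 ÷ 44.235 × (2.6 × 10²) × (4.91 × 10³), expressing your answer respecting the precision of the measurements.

636.08 ÷ 44.235 × (2.6 × 10²) × (4.91 × 10³) = 18356951.0116…
Multiplication/division keeps the fewest significant figures: 636.08 → 5 s.f., 44.235 → 5 s.f., 2.6 × 10² → 2 s.f., 4.91 × 10³ → 3 s.f.; limit is 2.
Rounded to 2 significant figures: 1.8 × 10⁷.

1.8 × 10⁷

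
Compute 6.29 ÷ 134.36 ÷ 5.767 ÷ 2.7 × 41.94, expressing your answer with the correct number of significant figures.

0.13

6.29 ÷ 134.36 ÷ 5.767 ÷ 2.7 × 41.94 = 0.126094272644…
Multiplication/division keeps the fewest significant figures: 6.29 → 3 s.f., 134.36 → 5 s.f., 5.767 → 4 s.f., 2.7 → 2 s.f., 41.94 → 4 s.f.; limit is 2.
Rounded to 2 significant figures: 0.13.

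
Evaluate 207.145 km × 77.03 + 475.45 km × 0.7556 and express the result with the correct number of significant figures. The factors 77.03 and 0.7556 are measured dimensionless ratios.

207.145 × 77.03 = 15956.37935 → 1.596 × 10^4 km (4 s.f., last digit at the 10^1 place).
475.45 × 0.7556 = 359.25002 → 359.3 km (4 s.f., last digit at the 10^-1 place).
Sum: 16315.62937 km; keep the coarser place, 10^1.
Result: 1.632 × 10^4 km.

1.632 × 10^4 km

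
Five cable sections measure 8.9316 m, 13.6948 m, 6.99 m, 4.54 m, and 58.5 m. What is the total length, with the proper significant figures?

92.7 m

8.9316 m + 13.6948 m + 6.99 m + 4.54 m + 58.5 m = 92.6564 m.
Addition/subtraction keeps the fewest decimal places: 8.9316 → 4 decimal places, 13.6948 → 4 decimal places, 6.99 → 2 decimal places, 4.54 → 2 decimal places, 58.5 → 1 decimal place; limit is 1.
Rounded to 1 decimal place: 92.7 m.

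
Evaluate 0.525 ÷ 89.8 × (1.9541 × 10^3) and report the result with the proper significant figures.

0.525 ÷ 89.8 × (1.9541 × 10^3) = 11.4243040089…
Multiplication/division keeps the fewest significant figures: 0.525 → 3 s.f., 89.8 → 3 s.f., 1.9541 × 10^3 → 5 s.f.; limit is 3.
Rounded to 3 significant figures: 11.4.

11.4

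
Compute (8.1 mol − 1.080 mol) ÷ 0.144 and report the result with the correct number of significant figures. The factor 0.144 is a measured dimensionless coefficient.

8.1 mol − 1.080 mol = 7.020 mol; the difference is limited to 1 decimal place (2 s.f.).
Carrying full precision, 7.020 ÷ 0.144 = 48.75 mol; 0.144 has 3 s.f., so the result keeps min(2, 3) = 2 s.f.
Rounded to 2 significant figures: 49 mol.

49 mol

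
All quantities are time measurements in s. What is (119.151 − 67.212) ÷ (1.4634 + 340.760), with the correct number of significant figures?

0.15177

119.151 − 67.212 = 51.939, limited to 3 d.p. → 5 s.f.; 1.4634 + 340.760 = 342.2234, limited to 3 d.p. → 6 s.f.
Carrying full precision, 51.939 ÷ 342.2234 = 0.151769282872…; keep min(5, 6) = 5 s.f.
Rounded to 5 significant figures: 0.15177.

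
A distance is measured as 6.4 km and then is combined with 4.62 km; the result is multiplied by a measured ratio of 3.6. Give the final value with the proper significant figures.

40. km

6.4 km + 4.62 km = 11.02 km; the sum is limited to 1 decimal place (3 s.f.).
Carrying full precision, 11.02 × 3.6 = 39.672 km; 3.6 has 2 s.f., so the result keeps min(3, 2) = 2 s.f.
Rounded to 2 significant figures: 40. km.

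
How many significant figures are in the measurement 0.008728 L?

4

0.008728: leading zeros are not significant.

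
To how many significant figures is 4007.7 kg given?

4007.7: zeros between nonzero digits are significant.

5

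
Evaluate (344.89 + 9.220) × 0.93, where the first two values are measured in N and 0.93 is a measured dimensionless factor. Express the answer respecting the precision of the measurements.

3.3 × 10² N

344.89 N + 9.220 N = 354.110 N; the sum is limited to 2 decimal places (5 s.f.).
Carrying full precision, 354.110 × 0.93 = 329.3223 N; 0.93 has 2 s.f., so the result keeps min(5, 2) = 2 s.f.
Rounded to 2 significant figures: 3.3 × 10² N.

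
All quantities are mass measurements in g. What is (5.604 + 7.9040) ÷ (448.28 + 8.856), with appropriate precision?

0.029549

5.604 + 7.9040 = 13.5080, limited to 3 d.p. → 5 s.f.; 448.28 + 8.856 = 457.136, limited to 2 d.p. → 5 s.f.
Carrying full precision, 13.5080 ÷ 457.136 = 0.0295491932379…; keep min(5, 5) = 5 s.f.
Rounded to 5 significant figures: 0.029549.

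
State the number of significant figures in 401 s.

3

401: zeros between nonzero digits are significant.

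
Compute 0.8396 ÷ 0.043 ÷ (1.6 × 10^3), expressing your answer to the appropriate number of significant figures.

0.8396 ÷ 0.043 ÷ (1.6 × 10^3) = 0.0122034883721…
Multiplication/division keeps the fewest significant figures: 0.8396 → 4 s.f., 0.043 → 2 s.f., 1.6 × 10^3 → 2 s.f.; limit is 2.
Rounded to 2 significant figures: 0.012.

0.012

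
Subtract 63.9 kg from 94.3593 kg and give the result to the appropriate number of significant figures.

30.5 kg

94.3593 kg − 63.9 kg = 30.4593 kg.
Addition/subtraction keeps the fewest decimal places: 94.3593 → 4 decimal places, 63.9 → 1 decimal place; limit is 1.
Rounded to 1 decimal place: 30.5 kg.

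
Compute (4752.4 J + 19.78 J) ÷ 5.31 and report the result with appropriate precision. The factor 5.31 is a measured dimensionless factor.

899 J

4752.4 J + 19.78 J = 4772.18 J; the sum is limited to 1 decimal place (5 s.f.).
Carrying full precision, 4772.18 ÷ 5.31 = 898.715630885… J; 5.31 has 3 s.f., so the result keeps min(5, 3) = 3 s.f.
Rounded to 3 significant figures: 899 J.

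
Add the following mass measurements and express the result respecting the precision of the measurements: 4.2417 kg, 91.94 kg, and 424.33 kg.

520.51 kg

4.2417 kg + 91.94 kg + 424.33 kg = 520.5117 kg.
Addition/subtraction keeps the fewest decimal places: 4.2417 → 4 decimal places, 91.94 → 2 decimal places, 424.33 → 2 decimal places; limit is 2.
Rounded to 2 decimal places: 520.51 kg.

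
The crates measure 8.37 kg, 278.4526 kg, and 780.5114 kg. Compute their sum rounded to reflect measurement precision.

1067.33 kg

8.37 kg + 278.4526 kg + 780.5114 kg = 1067.3340 kg.
Addition/subtraction keeps the fewest decimal places: 8.37 → 2 decimal places, 278.4526 → 4 decimal places, 780.5114 → 4 decimal places; limit is 2.
Rounded to 2 decimal places: 1067.33 kg.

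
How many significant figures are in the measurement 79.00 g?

4

79.00: trailing zeros after a decimal point are significant.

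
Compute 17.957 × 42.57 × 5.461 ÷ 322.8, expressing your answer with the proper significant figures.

17.957 × 42.57 × 5.461 ÷ 322.8 = 12.9323093088…
Multiplication/division keeps the fewest significant figures: 17.957 → 5 s.f., 42.57 → 4 s.f., 5.461 → 4 s.f., 322.8 → 4 s.f.; limit is 4.
Rounded to 4 significant figures: 12.93.

12.93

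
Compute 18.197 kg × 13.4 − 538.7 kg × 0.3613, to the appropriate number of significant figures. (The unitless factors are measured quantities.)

18.197 × 13.4 = 243.8398 → 2.44 × 10^2 kg (3 s.f., last digit at the 10^0 place).
538.7 × 0.3613 = 194.63231 → 194.6 kg (4 s.f., last digit at the 10^-1 place).
Difference: 49.20749 kg; keep the coarser place, 10^0.
Result: 49 kg.

49 kg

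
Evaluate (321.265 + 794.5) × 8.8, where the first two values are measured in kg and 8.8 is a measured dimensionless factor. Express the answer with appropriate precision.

9.8 × 10^3 kg

321.265 kg + 794.5 kg = 1115.765 kg; the sum is limited to 1 decimal place (5 s.f.).
Carrying full precision, 1115.765 × 8.8 = 9818.732 kg; 8.8 has 2 s.f., so the result keeps min(5, 2) = 2 s.f.
Rounded to 2 significant figures: 9.8 × 10^3 kg.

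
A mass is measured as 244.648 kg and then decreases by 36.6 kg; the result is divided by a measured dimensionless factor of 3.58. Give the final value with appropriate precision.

58.1 kg

244.648 kg − 36.6 kg = 208.048 kg; the difference is limited to 1 decimal place (4 s.f.).
Carrying full precision, 208.048 ÷ 3.58 = 58.1139664804… kg; 3.58 has 3 s.f., so the result keeps min(4, 3) = 3 s.f.
Rounded to 3 significant figures: 58.1 kg.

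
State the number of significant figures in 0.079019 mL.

5

0.079019: leading zeros are not significant; zeros between nonzero digits are significant.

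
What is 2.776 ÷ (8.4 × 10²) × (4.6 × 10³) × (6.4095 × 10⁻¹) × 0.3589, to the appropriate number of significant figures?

3.5

2.776 ÷ (8.4 × 10²) × (4.6 × 10³) × (6.4095 × 10⁻¹) × 0.3589 = 3.49699988163…
Multiplication/division keeps the fewest significant figures: 2.776 → 4 s.f., 8.4 × 10² → 2 s.f., 4.6 × 10³ → 2 s.f., 6.4095 × 10⁻¹ → 5 s.f., 0.3589 → 4 s.f.; limit is 2.
Rounded to 2 significant figures: 3.5.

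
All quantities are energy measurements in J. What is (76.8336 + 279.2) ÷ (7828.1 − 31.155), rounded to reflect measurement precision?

0.04566

76.8336 + 279.2 = 356.0336, limited to 1 d.p. → 4 s.f.; 7828.1 − 31.155 = 7796.945, limited to 1 d.p. → 5 s.f.
Carrying full precision, 356.0336 ÷ 7796.945 = 0.0456632180938…; keep min(4, 5) = 4 s.f.
Rounded to 4 significant figures: 0.04566.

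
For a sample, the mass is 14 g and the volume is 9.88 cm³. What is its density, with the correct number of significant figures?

1.4 g/cm³

density = 14 g ÷ 9.88 cm³ = 1.41700404858… g/cm³.
14 has 2 significant figures; 9.88 has 3.
Division/multiplication keeps the fewest: 2 significant figures.
Rounded: 1.4 g/cm³.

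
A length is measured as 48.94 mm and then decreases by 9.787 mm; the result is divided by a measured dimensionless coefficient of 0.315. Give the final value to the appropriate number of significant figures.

48.94 mm − 9.787 mm = 39.153 mm; the difference is limited to 2 decimal places (4 s.f.).
Carrying full precision, 39.153 ÷ 0.315 = 124.295238095… mm; 0.315 has 3 s.f., so the result keeps min(4, 3) = 3 s.f.
Rounded to 3 significant figures: 124 mm.

124 mm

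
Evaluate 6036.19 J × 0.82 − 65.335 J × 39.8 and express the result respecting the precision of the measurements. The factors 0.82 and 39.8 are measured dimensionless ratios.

2.3 × 10^3 J

6036.19 × 0.82 = 4949.6758 → 4.9 × 10^3 J (2 s.f., last digit at the 10^2 place).
65.335 × 39.8 = 2600.333 → 2.60 × 10^3 J (3 s.f., last digit at the 10^1 place).
Difference: 2349.3428 J; keep the coarser place, 10^2.
Result: 2.3 × 10^3 J.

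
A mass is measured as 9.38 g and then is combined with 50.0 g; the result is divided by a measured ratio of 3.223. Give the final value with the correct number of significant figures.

9.38 g + 50.0 g = 59.38 g; the sum is limited to 1 decimal place (3 s.f.).
Carrying full precision, 59.38 ÷ 3.223 = 18.423828731… g; 3.223 has 4 s.f., so the result keeps min(3, 4) = 3 s.f.
Rounded to 3 significant figures: 18.4 g.

18.4 g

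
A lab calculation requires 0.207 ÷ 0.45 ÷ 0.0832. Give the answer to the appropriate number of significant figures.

0.207 ÷ 0.45 ÷ 0.0832 = 5.52884615385…
Multiplication/division keeps the fewest significant figures: 0.207 → 3 s.f., 0.45 → 2 s.f., 0.0832 → 3 s.f.; limit is 2.
Rounded to 2 significant figures: 5.5.

5.5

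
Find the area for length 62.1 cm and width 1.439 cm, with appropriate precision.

89.4 cm²

area = 62.1 cm × 1.439 cm = 89.3619 cm².
62.1 has 3 significant figures; 1.439 has 4.
Division/multiplication keeps the fewest: 3 significant figures.
Rounded: 89.4 cm².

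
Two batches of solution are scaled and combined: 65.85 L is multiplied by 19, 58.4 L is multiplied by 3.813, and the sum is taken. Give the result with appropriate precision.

65.85 × 19 = 1251.15 → 1.3 × 10^3 L (2 s.f., last digit at the 10^2 place).
58.4 × 3.813 = 222.6792 → 223 L (3 s.f., last digit at the 10^0 place).
Sum: 1473.8292 L; keep the coarser place, 10^2.
Result: 1.5 × 10^3 L.

1.5 × 10^3 L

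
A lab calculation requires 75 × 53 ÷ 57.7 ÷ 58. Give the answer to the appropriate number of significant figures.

75 × 53 ÷ 57.7 ÷ 58 = 1.18777266479…
Multiplication/division keeps the fewest significant figures: 75 → 2 s.f., 53 → 2 s.f., 57.7 → 3 s.f., 58 → 2 s.f.; limit is 2.
Rounded to 2 significant figures: 1.2.

1.2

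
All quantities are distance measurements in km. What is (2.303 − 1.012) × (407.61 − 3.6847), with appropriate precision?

521.5 km²

2.303 − 1.012 = 1.291, limited to 3 d.p. → 4 s.f.; 407.61 − 3.6847 = 403.9253, limited to 2 d.p. → 5 s.f.
Carrying full precision, 1.291 × 403.9253 = 521.4675623; keep min(4, 5) = 4 s.f.
Rounded to 4 significant figures: 521.5 km².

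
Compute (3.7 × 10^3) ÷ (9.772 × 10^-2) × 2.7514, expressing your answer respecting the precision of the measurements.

1.0 × 10^5

(3.7 × 10^3) ÷ (9.772 × 10^-2) × 2.7514 = 104177.036431…
Multiplication/division keeps the fewest significant figures: 3.7 × 10^3 → 2 s.f., 9.772 × 10^-2 → 4 s.f., 2.7514 → 5 s.f.; limit is 2.
Rounded to 2 significant figures: 1.0 × 10^5.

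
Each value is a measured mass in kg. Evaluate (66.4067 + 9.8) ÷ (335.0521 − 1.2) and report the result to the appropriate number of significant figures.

0.228

66.4067 + 9.8 = 76.2067, limited to 1 d.p. → 3 s.f.; 335.0521 − 1.2 = 333.8521, limited to 1 d.p. → 4 s.f.
Carrying full precision, 76.2067 ÷ 333.8521 = 0.228264851412…; keep min(3, 4) = 3 s.f.
Rounded to 3 significant figures: 0.228.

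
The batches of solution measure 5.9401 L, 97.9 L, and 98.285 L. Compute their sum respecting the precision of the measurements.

202.1 L

5.9401 L + 97.9 L + 98.285 L = 202.1251 L.
Addition/subtraction keeps the fewest decimal places: 5.9401 → 4 decimal places, 97.9 → 1 decimal place, 98.285 → 3 decimal places; limit is 1.
Rounded to 1 decimal place: 202.1 L.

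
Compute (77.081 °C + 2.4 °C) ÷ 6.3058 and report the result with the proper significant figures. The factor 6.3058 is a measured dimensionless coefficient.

12.6 °C

77.081 °C + 2.4 °C = 79.481 °C; the sum is limited to 1 decimal place (3 s.f.).
Carrying full precision, 79.481 ÷ 6.3058 = 12.6044276698… °C; 6.3058 has 5 s.f., so the result keeps min(3, 5) = 3 s.f.
Rounded to 3 significant figures: 12.6 °C.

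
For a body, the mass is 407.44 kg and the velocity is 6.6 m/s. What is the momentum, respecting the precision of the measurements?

2.7 × 10^3 kg·m/s

momentum = 407.44 kg × 6.6 m/s = 2689.104 kg·m/s.
407.44 has 5 significant figures; 6.6 has 2.
Division/multiplication keeps the fewest: 2 significant figures.
Rounded: 2.7 × 10^3 kg·m/s.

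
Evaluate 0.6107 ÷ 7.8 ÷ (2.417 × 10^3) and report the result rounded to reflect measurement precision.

0.6107 ÷ 7.8 ÷ (2.417 × 10^3) = 0.0000323934099275…
Multiplication/division keeps the fewest significant figures: 0.6107 → 4 s.f., 7.8 → 2 s.f., 2.417 × 10^3 → 4 s.f.; limit is 2.
Rounded to 2 significant figures: 3.2 × 10^-5.

3.2 × 10^-5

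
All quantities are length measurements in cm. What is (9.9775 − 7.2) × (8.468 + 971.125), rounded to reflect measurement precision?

2.7 × 10^3 cm²

9.9775 − 7.2 = 2.7775, limited to 1 d.p. → 2 s.f.; 8.468 + 971.125 = 979.593, limited to 3 d.p. → 6 s.f.
Carrying full precision, 2.7775 × 979.593 = 2720.8195575; keep min(2, 6) = 2 s.f.
Rounded to 2 significant figures: 2.7 × 10^3 cm².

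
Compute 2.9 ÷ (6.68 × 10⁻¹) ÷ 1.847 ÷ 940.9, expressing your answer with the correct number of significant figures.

2.5 × 10⁻³

2.9 ÷ (6.68 × 10⁻¹) ÷ 1.847 ÷ 940.9 = 0.00249810777725…
Multiplication/division keeps the fewest significant figures: 2.9 → 2 s.f., 6.68 × 10⁻¹ → 3 s.f., 1.847 → 4 s.f., 940.9 → 4 s.f.; limit is 2.
Rounded to 2 significant figures: 2.5 × 10⁻³.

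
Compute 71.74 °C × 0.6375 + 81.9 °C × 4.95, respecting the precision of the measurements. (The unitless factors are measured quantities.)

71.74 × 0.6375 = 45.73425 → 45.73 °C (4 s.f., last digit at the 10^-2 place).
81.9 × 4.95 = 405.405 → 405 °C (3 s.f., last digit at the 10^0 place).
Sum: 451.13925 °C; keep the coarser place, 10^0.
Result: 451 °C.

451 °C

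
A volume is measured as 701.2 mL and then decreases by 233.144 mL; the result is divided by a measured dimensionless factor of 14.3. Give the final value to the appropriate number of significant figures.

701.2 mL − 233.144 mL = 468.056 mL; the difference is limited to 1 decimal place (4 s.f.).
Carrying full precision, 468.056 ÷ 14.3 = 32.7311888112… mL; 14.3 has 3 s.f., so the result keeps min(4, 3) = 3 s.f.
Rounded to 3 significant figures: 32.7 mL.

32.7 mL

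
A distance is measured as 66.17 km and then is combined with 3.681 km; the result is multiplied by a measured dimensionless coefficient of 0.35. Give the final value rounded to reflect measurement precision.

66.17 km + 3.681 km = 69.851 km; the sum is limited to 2 decimal places (4 s.f.).
Carrying full precision, 69.851 × 0.35 = 24.44785 km; 0.35 has 2 s.f., so the result keeps min(4, 2) = 2 s.f.
Rounded to 2 significant figures: 24 km.

24 km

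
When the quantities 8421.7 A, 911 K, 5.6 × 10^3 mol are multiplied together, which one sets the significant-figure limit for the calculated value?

5.6 × 10^3 mol

8421.7 A → 5 s.f.; 911 K → 3 s.f.; 5.6 × 10^3 mol → 2 s.f.
The fewest is 2 significant figures, from 5.6 × 10^3 mol.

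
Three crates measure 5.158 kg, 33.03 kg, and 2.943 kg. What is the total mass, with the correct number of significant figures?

5.158 kg + 33.03 kg + 2.943 kg = 41.131 kg.
Addition/subtraction keeps the fewest decimal places: 5.158 → 3 decimal places, 33.03 → 2 decimal places, 2.943 → 3 decimal places; limit is 2.
Rounded to 2 decimal places: 41.13 kg.

41.13 kg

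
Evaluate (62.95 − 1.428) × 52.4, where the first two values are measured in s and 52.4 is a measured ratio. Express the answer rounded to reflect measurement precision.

62.95 s − 1.428 s = 61.522 s; the difference is limited to 2 decimal places (4 s.f.).
Carrying full precision, 61.522 × 52.4 = 3223.7528 s; 52.4 has 3 s.f., so the result keeps min(4, 3) = 3 s.f.
Rounded to 3 significant figures: 3.22 × 10³ s.

3.22 × 10³ s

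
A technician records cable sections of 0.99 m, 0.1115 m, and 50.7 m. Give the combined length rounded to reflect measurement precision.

51.8 m

0.99 m + 0.1115 m + 50.7 m = 51.8015 m.
Addition/subtraction keeps the fewest decimal places: 0.99 → 2 decimal places, 0.1115 → 4 decimal places, 50.7 → 1 decimal place; limit is 1.
Rounded to 1 decimal place: 51.8 m.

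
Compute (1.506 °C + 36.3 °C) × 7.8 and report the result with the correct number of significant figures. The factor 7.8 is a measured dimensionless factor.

1.506 °C + 36.3 °C = 37.806 °C; the sum is limited to 1 decimal place (3 s.f.).
Carrying full precision, 37.806 × 7.8 = 294.8868 °C; 7.8 has 2 s.f., so the result keeps min(3, 2) = 2 s.f.
Rounded to 2 significant figures: 2.9 × 10^2 °C.

2.9 × 10^2 °C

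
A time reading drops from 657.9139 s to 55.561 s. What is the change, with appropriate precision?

657.9139 s − 55.561 s = 602.3529 s.
Addition/subtraction keeps the fewest decimal places: 657.9139 → 4 decimal places, 55.561 → 3 decimal places; limit is 3.
Rounded to 3 decimal places: 602.353 s.

602.353 s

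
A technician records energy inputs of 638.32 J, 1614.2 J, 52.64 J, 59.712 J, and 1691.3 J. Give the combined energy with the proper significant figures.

4056.2 J

638.32 J + 1614.2 J + 52.64 J + 59.712 J + 1691.3 J = 4056.172 J.
Addition/subtraction keeps the fewest decimal places: 638.32 → 2 decimal places, 1614.2 → 1 decimal place, 52.64 → 2 decimal places, 59.712 → 3 decimal places, 1691.3 → 1 decimal place; limit is 1.
Rounded to 1 decimal place: 4056.2 J.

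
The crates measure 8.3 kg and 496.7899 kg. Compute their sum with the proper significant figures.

8.3 kg + 496.7899 kg = 505.0899 kg.
Addition/subtraction keeps the fewest decimal places: 8.3 → 1 decimal place, 496.7899 → 4 decimal places; limit is 1.
Rounded to 1 decimal place: 505.1 kg.

505.1 kg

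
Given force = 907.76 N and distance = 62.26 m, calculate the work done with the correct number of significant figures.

5.652 × 10⁴ J

work done = 907.76 N × 62.26 m = 56517.1376 J.
907.76 has 5 significant figures; 62.26 has 4.
Division/multiplication keeps the fewest: 4 significant figures.
Rounded: 5.652 × 10⁴ J.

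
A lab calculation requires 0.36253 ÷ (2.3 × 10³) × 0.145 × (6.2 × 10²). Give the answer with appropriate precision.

0.36253 ÷ (2.3 × 10³) × 0.145 × (6.2 × 10²) = 0.0141701943478…
Multiplication/division keeps the fewest significant figures: 0.36253 → 5 s.f., 2.3 × 10³ → 2 s.f., 0.145 → 3 s.f., 6.2 × 10² → 2 s.f.; limit is 2.
Rounded to 2 significant figures: 0.014.

0.014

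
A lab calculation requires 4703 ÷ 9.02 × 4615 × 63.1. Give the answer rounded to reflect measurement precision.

1.52 × 10⁸

4703 ÷ 9.02 × 4615 × 63.1 = 151834165.133…
Multiplication/division keeps the fewest significant figures: 4703 → 4 s.f., 9.02 → 3 s.f., 4615 → 4 s.f., 63.1 → 3 s.f.; limit is 3.
Rounded to 3 significant figures: 1.52 × 10⁸.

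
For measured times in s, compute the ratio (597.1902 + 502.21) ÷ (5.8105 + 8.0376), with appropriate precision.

597.1902 + 502.21 = 1099.4002, limited to 2 d.p. → 6 s.f.; 5.8105 + 8.0376 = 13.8481, limited to 4 d.p. → 6 s.f.
Carrying full precision, 1099.4002 ÷ 13.8481 = 79.3899668547…; keep min(6, 6) = 6 s.f.
Rounded to 6 significant figures: 79.3900.

79.3900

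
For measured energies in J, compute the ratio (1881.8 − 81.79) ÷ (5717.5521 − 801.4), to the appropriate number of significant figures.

1881.8 − 81.79 = 1800.01, limited to 1 d.p. → 5 s.f.; 5717.5521 − 801.4 = 4916.1521, limited to 1 d.p. → 5 s.f.
Carrying full precision, 1800.01 ÷ 4916.1521 = 0.366142048372…; keep min(5, 5) = 5 s.f.
Rounded to 5 significant figures: 0.36614.

0.36614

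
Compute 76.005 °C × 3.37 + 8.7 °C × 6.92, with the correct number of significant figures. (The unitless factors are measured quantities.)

76.005 × 3.37 = 256.13685 → 256 °C (3 s.f., last digit at the 10^0 place).
8.7 × 6.92 = 60.204 → 6.0 × 10^1 °C (2 s.f., last digit at the 10^0 place).
Sum: 316.34085 °C; keep the coarser place, 10^0.
Result: 316 °C.

316 °C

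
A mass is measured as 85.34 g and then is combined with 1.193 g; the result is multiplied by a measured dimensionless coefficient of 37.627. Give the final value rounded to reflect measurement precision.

85.34 g + 1.193 g = 86.533 g; the sum is limited to 2 decimal places (4 s.f.).
Carrying full precision, 86.533 × 37.627 = 3255.977191 g; 37.627 has 5 s.f., so the result keeps min(4, 5) = 4 s.f.
Rounded to 4 significant figures: 3256 g.

3256 g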